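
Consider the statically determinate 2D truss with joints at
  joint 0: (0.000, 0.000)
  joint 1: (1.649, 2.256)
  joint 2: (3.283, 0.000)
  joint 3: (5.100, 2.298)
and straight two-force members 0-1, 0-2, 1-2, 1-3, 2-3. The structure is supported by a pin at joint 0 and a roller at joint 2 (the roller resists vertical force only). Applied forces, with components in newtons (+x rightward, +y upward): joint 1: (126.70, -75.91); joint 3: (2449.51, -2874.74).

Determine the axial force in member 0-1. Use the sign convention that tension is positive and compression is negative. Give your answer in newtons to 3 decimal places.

N=4 nodes, M=5 members, R=3 reactions → 2N=8, M+R=8
member 0 (0-1): L=2.7944, (cx,cy)=(0.5901,0.8073)
member 1 (0-2): L=3.2830, (cx,cy)=(1.0000,0.0000)
member 2 (1-2): L=2.7856, (cx,cy)=(0.5866,-0.8099)
member 3 (1-3): L=3.4513, (cx,cy)=(0.9999,0.0122)
member 4 (2-3): L=2.9296, (cx,cy)=(0.6202,0.7844)
solve A·x = −loads:
  F[0-1] = +4155.5871 N (tension)
  F[0-2] = +123.9719 N (tension)
  F[1-2] = -4164.5359 N (compression)
  F[1-3] = +4768.7706 N (tension)
  F[2-3] = -3738.7822 N (compression)
  Rx@0 = -2576.2100 N
  Ry@0 = -3354.9116 N
  Ry@2 = +6305.5616 N

4155.587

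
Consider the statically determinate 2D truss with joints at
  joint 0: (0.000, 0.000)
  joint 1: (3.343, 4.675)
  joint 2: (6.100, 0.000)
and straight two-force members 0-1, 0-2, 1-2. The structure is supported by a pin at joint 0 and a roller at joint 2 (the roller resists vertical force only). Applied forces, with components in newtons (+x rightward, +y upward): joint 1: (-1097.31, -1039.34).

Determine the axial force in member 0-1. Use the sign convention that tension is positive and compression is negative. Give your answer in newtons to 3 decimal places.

N=3 nodes, M=3 members, R=3 reactions → 2N=6, M+R=6
member 0 (0-1): L=5.7473, (cx,cy)=(0.5817,0.8134)
member 1 (0-2): L=6.1000, (cx,cy)=(1.0000,0.0000)
member 2 (1-2): L=5.4274, (cx,cy)=(0.5080,-0.8614)
solve A·x = −loads:
  F[0-1] = -1611.3526 N (compression)
  F[0-2] = -160.0409 N (compression)
  F[1-2] = +315.0548 N (tension)
  Rx@0 = +1097.3100 N
  Ry@0 = +1310.7188 N
  Ry@2 = -271.3788 N

-1611.353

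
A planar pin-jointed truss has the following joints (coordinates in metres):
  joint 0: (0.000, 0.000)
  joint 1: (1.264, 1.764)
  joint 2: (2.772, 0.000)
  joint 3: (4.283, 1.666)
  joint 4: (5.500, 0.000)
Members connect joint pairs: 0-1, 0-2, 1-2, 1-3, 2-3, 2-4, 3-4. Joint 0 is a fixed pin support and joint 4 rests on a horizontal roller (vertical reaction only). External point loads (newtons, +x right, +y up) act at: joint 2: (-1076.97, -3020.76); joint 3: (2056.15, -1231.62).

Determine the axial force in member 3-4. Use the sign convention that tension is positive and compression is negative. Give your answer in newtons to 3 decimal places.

-3844.451

N=5 nodes, M=7 members, R=3 reactions → 2N=10, M+R=10
member 0 (0-1): L=2.1701, (cx,cy)=(0.5825,0.8129)
member 1 (0-2): L=2.7720, (cx,cy)=(1.0000,0.0000)
member 2 (1-2): L=2.3207, (cx,cy)=(0.6498,-0.7601)
member 3 (1-3): L=3.0206, (cx,cy)=(0.9995,-0.0324)
member 4 (2-3): L=2.2492, (cx,cy)=(0.6718,0.7407)
member 5 (2-4): L=2.7280, (cx,cy)=(1.0000,0.0000)
member 6 (3-4): L=2.0632, (cx,cy)=(0.5899,-0.8075)
solve A·x = −loads:
  F[0-1] = -1412.2890 N (compression)
  F[0-2] = +1801.7791 N (tension)
  F[1-2] = +1589.5450 N (tension)
  F[1-3] = -1856.4584 N (compression)
  F[2-3] = +2446.9766 N (tension)
  F[2-4] = +2267.7295 N (tension)
  F[3-4] = -3844.4515 N (compression)
  Rx@0 = -979.1800 N
  Ry@0 = +1147.9943 N
  Ry@4 = +3104.3857 N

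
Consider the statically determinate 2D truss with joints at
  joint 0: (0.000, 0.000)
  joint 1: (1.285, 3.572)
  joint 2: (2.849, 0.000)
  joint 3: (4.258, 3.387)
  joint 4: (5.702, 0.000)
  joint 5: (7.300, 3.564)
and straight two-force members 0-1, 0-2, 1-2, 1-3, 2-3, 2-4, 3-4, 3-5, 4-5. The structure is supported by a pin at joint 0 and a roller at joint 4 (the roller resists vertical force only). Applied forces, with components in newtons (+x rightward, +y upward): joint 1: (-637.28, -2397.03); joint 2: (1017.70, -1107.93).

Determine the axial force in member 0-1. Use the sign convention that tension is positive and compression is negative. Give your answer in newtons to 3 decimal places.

N=6 nodes, M=9 members, R=3 reactions → 2N=12, M+R=12
member 0 (0-1): L=3.7961, (cx,cy)=(0.3385,0.9410)
member 1 (0-2): L=2.8490, (cx,cy)=(1.0000,0.0000)
member 2 (1-2): L=3.8994, (cx,cy)=(0.4011,-0.9160)
member 3 (1-3): L=2.9788, (cx,cy)=(0.9981,-0.0621)
member 4 (2-3): L=3.6684, (cx,cy)=(0.3841,0.9233)
member 5 (2-4): L=2.8530, (cx,cy)=(1.0000,0.0000)
member 6 (3-4): L=3.6820, (cx,cy)=(0.3922,-0.9199)
member 7 (3-5): L=3.0471, (cx,cy)=(0.9983,0.0581)
member 8 (4-5): L=3.9059, (cx,cy)=(0.4091,0.9125)
solve A·x = −loads:
  F[0-1] = -2986.7352 N (compression)
  F[0-2] = +1391.4445 N (tension)
  F[1-2] = +490.0104 N (tension)
  F[1-3] = -571.3848 N (compression)
  F[2-3] = +713.8146 N (tension)
  F[2-4] = +296.1108 N (tension)
  F[3-4] = -755.0353 N (compression)
  F[3-5] = -0.0000 N (compression)
  F[4-5] = +0.0000 N (tension)
  Rx@0 = -380.4200 N
  Ry@0 = +2810.4121 N
  Ry@4 = +694.5479 N

-2986.735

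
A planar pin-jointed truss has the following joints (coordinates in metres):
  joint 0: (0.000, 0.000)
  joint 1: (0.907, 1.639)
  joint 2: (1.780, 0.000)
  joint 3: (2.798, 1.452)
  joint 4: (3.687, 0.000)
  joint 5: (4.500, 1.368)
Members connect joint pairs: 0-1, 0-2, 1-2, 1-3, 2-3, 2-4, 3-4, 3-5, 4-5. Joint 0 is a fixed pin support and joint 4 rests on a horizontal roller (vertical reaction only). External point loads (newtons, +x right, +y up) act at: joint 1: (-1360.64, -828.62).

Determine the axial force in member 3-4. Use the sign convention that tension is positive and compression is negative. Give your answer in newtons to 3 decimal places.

470.204

N=6 nodes, M=9 members, R=3 reactions → 2N=12, M+R=12
member 0 (0-1): L=1.8732, (cx,cy)=(0.4842,0.8750)
member 1 (0-2): L=1.7800, (cx,cy)=(1.0000,0.0000)
member 2 (1-2): L=1.8570, (cx,cy)=(0.4701,-0.8826)
member 3 (1-3): L=1.9002, (cx,cy)=(0.9951,-0.0984)
member 4 (2-3): L=1.7733, (cx,cy)=(0.5741,0.8188)
member 5 (2-4): L=1.9070, (cx,cy)=(1.0000,0.0000)
member 6 (3-4): L=1.7025, (cx,cy)=(0.5222,-0.8528)
member 7 (3-5): L=1.7041, (cx,cy)=(0.9988,-0.0493)
member 8 (4-5): L=1.5913, (cx,cy)=(0.5109,0.8596)
solve A·x = −loads:
  F[0-1] = -1405.3548 N (compression)
  F[0-2] = -680.1787 N (compression)
  F[1-2] = +399.1658 N (tension)
  F[1-3] = +494.9280 N (tension)
  F[2-3] = -430.2673 N (compression)
  F[2-4] = -245.5231 N (compression)
  F[3-4] = +470.2043 N (tension)
  F[3-5] = -0.0000 N (tension)
  F[4-5] = -0.0000 N (tension)
  Rx@0 = +1360.6400 N
  Ry@0 = +1229.6318 N
  Ry@4 = -401.0118 N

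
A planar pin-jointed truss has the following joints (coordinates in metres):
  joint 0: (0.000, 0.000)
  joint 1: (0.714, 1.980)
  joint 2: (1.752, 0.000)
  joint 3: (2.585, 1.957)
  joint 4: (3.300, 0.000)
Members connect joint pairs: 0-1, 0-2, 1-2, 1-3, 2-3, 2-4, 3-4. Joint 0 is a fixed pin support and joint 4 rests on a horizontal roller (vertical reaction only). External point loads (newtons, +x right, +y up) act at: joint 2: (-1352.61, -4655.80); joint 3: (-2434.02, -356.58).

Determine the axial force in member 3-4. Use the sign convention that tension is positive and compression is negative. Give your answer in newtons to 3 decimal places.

-1392.224

N=5 nodes, M=7 members, R=3 reactions → 2N=10, M+R=10
member 0 (0-1): L=2.1048, (cx,cy)=(0.3392,0.9407)
member 1 (0-2): L=1.7520, (cx,cy)=(1.0000,0.0000)
member 2 (1-2): L=2.2356, (cx,cy)=(0.4643,-0.8857)
member 3 (1-3): L=1.8711, (cx,cy)=(0.9999,-0.0123)
member 4 (2-3): L=2.1269, (cx,cy)=(0.3916,0.9201)
member 5 (2-4): L=1.5480, (cx,cy)=(1.0000,0.0000)
member 6 (3-4): L=2.0835, (cx,cy)=(0.3432,-0.9393)
solve A·x = −loads:
  F[0-1] = -3938.2142 N (compression)
  F[0-2] = -2450.6927 N (compression)
  F[1-2] = +4228.7108 N (tension)
  F[1-3] = -3299.6101 N (compression)
  F[2-3] = +989.5951 N (tension)
  F[2-4] = +477.7676 N (tension)
  F[3-4] = -1392.2244 N (compression)
  Rx@0 = +3786.6300 N
  Ry@0 = +3704.7001 N
  Ry@4 = +1307.6799 N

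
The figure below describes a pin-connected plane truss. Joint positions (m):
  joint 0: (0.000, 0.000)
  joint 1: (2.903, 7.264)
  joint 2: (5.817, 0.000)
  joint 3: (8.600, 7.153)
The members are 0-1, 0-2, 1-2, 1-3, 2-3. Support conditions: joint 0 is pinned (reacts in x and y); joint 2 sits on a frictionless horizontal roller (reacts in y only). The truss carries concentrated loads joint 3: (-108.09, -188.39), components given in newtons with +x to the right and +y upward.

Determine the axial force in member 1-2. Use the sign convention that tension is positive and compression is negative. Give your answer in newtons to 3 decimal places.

N=4 nodes, M=5 members, R=3 reactions → 2N=8, M+R=8
member 0 (0-1): L=7.8226, (cx,cy)=(0.3711,0.9286)
member 1 (0-2): L=5.8170, (cx,cy)=(1.0000,0.0000)
member 2 (1-2): L=7.8267, (cx,cy)=(0.3723,-0.9281)
member 3 (1-3): L=5.6981, (cx,cy)=(0.9998,-0.0195)
member 4 (2-3): L=7.6753, (cx,cy)=(0.3626,0.9319)
solve A·x = −loads:
  F[0-1] = -46.0748 N (compression)
  F[0-2] = -90.9914 N (compression)
  F[1-2] = +46.8238 N (tension)
  F[1-3] = -34.5384 N (compression)
  F[2-3] = -202.8683 N (compression)
  Rx@0 = +108.0900 N
  Ry@0 = +42.7847 N
  Ry@2 = +145.6053 N

46.824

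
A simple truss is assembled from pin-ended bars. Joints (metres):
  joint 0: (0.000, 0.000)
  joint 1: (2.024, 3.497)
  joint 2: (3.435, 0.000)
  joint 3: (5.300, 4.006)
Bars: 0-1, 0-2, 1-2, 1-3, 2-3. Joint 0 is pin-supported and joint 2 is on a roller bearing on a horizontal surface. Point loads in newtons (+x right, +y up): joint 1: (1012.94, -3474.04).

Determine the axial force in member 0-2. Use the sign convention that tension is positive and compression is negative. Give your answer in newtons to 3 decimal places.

1242.030

N=4 nodes, M=5 members, R=3 reactions → 2N=8, M+R=8
member 0 (0-1): L=4.0405, (cx,cy)=(0.5009,0.8655)
member 1 (0-2): L=3.4350, (cx,cy)=(1.0000,0.0000)
member 2 (1-2): L=3.7709, (cx,cy)=(0.3742,-0.9274)
member 3 (1-3): L=3.3153, (cx,cy)=(0.9881,0.1535)
member 4 (2-3): L=4.4189, (cx,cy)=(0.4221,0.9066)
solve A·x = −loads:
  F[0-1] = -457.3296 N (compression)
  F[0-2] = +1242.0296 N (tension)
  F[1-2] = -3319.3548 N (compression)
  F[1-3] = +0.0000 N (tension)
  F[2-3] = -0.0000 N (compression)
  Rx@0 = -1012.9400 N
  Ry@0 = +395.8135 N
  Ry@2 = +3078.2265 N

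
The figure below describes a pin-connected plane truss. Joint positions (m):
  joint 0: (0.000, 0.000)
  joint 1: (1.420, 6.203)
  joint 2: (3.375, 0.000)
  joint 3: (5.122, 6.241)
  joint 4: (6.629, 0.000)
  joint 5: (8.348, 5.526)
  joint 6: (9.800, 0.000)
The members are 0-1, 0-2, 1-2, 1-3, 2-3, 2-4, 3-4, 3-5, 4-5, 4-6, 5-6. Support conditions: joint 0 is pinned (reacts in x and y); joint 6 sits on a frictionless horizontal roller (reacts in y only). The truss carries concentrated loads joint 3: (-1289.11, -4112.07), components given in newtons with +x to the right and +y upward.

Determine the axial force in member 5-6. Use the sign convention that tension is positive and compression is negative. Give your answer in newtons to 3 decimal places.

N=7 nodes, M=11 members, R=3 reactions → 2N=14, M+R=14
member 0 (0-1): L=6.3635, (cx,cy)=(0.2231,0.9748)
member 1 (0-2): L=3.3750, (cx,cy)=(1.0000,0.0000)
member 2 (1-2): L=6.5038, (cx,cy)=(0.3006,-0.9538)
member 3 (1-3): L=3.7022, (cx,cy)=(0.9999,0.0103)
member 4 (2-3): L=6.4809, (cx,cy)=(0.2696,0.9630)
member 5 (2-4): L=3.2540, (cx,cy)=(1.0000,0.0000)
member 6 (3-4): L=6.4204, (cx,cy)=(0.2347,-0.9721)
member 7 (3-5): L=3.3043, (cx,cy)=(0.9763,-0.2164)
member 8 (4-5): L=5.7872, (cx,cy)=(0.2970,0.9549)
member 9 (4-6): L=3.1710, (cx,cy)=(1.0000,0.0000)
member 10 (5-6): L=5.7136, (cx,cy)=(0.2541,-0.9672)
solve A·x = −loads:
  F[0-1] = -2855.8488 N (compression)
  F[0-2] = -651.8300 N (compression)
  F[1-2] = +2902.5771 N (tension)
  F[1-3] = -1509.8572 N (compression)
  F[2-3] = -2874.7532 N (compression)
  F[2-4] = +995.5898 N (tension)
  F[3-4] = -1203.8330 N (compression)
  F[3-5] = -730.3269 N (compression)
  F[4-5] = +1225.5127 N (tension)
  F[4-6] = +349.0038 N (tension)
  F[5-6] = -1373.3199 N (compression)
  Rx@0 = +1289.1100 N
  Ry@0 = +2783.8366 N
  Ry@6 = +1328.2334 N

-1373.320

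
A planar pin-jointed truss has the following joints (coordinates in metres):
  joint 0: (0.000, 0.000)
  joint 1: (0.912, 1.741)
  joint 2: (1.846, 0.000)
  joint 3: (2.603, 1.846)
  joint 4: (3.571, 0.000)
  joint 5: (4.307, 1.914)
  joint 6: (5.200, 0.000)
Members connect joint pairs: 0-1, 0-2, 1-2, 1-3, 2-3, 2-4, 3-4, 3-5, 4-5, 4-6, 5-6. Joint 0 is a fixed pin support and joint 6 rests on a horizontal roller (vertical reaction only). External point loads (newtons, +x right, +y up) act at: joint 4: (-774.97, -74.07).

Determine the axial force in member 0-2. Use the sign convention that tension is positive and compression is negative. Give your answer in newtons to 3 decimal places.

-762.815

N=7 nodes, M=11 members, R=3 reactions → 2N=14, M+R=14
member 0 (0-1): L=1.9654, (cx,cy)=(0.4640,0.8858)
member 1 (0-2): L=1.8460, (cx,cy)=(1.0000,0.0000)
member 2 (1-2): L=1.9757, (cx,cy)=(0.4727,-0.8812)
member 3 (1-3): L=1.6943, (cx,cy)=(0.9981,0.0620)
member 4 (2-3): L=1.9952, (cx,cy)=(0.3794,0.9252)
member 5 (2-4): L=1.7250, (cx,cy)=(1.0000,0.0000)
member 6 (3-4): L=2.0844, (cx,cy)=(0.4644,-0.8856)
member 7 (3-5): L=1.7054, (cx,cy)=(0.9992,0.0399)
member 8 (4-5): L=2.0506, (cx,cy)=(0.3589,0.9334)
member 9 (4-6): L=1.6290, (cx,cy)=(1.0000,0.0000)
member 10 (5-6): L=2.1121, (cx,cy)=(0.4228,-0.9062)
solve A·x = −loads:
  F[0-1] = -26.1947 N (compression)
  F[0-2] = -762.8150 N (compression)
  F[1-2] = +24.6543 N (tension)
  F[1-3] = -23.8560 N (compression)
  F[2-3] = -23.4811 N (compression)
  F[2-4] = -742.2508 N (compression)
  F[3-4] = +24.2194 N (tension)
  F[3-5] = -44.0017 N (compression)
  F[4-5] = +56.3770 N (tension)
  F[4-6] = +23.7322 N (tension)
  F[5-6] = -56.1301 N (compression)
  Rx@0 = +774.9700 N
  Ry@0 = +23.2039 N
  Ry@6 = +50.8661 N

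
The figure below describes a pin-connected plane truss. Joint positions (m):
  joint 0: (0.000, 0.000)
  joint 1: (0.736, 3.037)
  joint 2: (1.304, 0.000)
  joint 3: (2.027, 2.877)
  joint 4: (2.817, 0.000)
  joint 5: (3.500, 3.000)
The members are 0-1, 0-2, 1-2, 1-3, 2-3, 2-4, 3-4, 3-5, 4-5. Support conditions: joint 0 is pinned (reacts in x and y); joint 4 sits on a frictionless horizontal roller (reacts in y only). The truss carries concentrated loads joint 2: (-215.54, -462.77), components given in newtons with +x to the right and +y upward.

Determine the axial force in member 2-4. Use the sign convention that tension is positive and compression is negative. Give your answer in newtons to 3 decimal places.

N=6 nodes, M=9 members, R=3 reactions → 2N=12, M+R=12
member 0 (0-1): L=3.1249, (cx,cy)=(0.2355,0.9719)
member 1 (0-2): L=1.3040, (cx,cy)=(1.0000,0.0000)
member 2 (1-2): L=3.0897, (cx,cy)=(0.1838,-0.9830)
member 3 (1-3): L=1.3009, (cx,cy)=(0.9924,-0.1230)
member 4 (2-3): L=2.9665, (cx,cy)=(0.2437,0.9698)
member 5 (2-4): L=1.5130, (cx,cy)=(1.0000,0.0000)
member 6 (3-4): L=2.9835, (cx,cy)=(0.2648,-0.9643)
member 7 (3-5): L=1.4781, (cx,cy)=(0.9965,0.0832)
member 8 (4-5): L=3.0768, (cx,cy)=(0.2220,0.9750)
solve A·x = −loads:
  F[0-1] = -255.7467 N (compression)
  F[0-2] = -155.3048 N (compression)
  F[1-2] = +266.6368 N (tension)
  F[1-3] = -110.0893 N (compression)
  F[2-3] = +206.9174 N (tension)
  F[2-4] = +58.8225 N (tension)
  F[3-4] = -222.1473 N (compression)
  F[3-5] = +0.0000 N (tension)
  F[4-5] = -0.0000 N (compression)
  Rx@0 = +215.5400 N
  Ry@0 = +248.5520 N
  Ry@4 = +214.2180 N

58.822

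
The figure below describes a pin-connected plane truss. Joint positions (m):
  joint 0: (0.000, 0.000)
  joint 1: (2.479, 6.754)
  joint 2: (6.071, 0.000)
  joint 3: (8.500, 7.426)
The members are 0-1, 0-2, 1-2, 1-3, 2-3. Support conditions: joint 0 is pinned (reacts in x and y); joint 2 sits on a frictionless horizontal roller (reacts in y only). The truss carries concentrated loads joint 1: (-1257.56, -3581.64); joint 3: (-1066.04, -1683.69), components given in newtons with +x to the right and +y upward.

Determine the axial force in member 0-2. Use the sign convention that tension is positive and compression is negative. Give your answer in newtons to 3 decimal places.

-800.927

N=4 nodes, M=5 members, R=3 reactions → 2N=8, M+R=8
member 0 (0-1): L=7.1946, (cx,cy)=(0.3446,0.9388)
member 1 (0-2): L=6.0710, (cx,cy)=(1.0000,0.0000)
member 2 (1-2): L=7.6498, (cx,cy)=(0.4696,-0.8829)
member 3 (1-3): L=6.0584, (cx,cy)=(0.9938,0.1109)
member 4 (2-3): L=7.8132, (cx,cy)=(0.3109,0.9504)
solve A·x = −loads:
  F[0-1] = -4419.1154 N (compression)
  F[0-2] = -800.9274 N (compression)
  F[1-2] = +574.4309 N (tension)
  F[1-3] = -538.1613 N (compression)
  F[2-3] = -1708.6657 N (compression)
  Rx@0 = +2323.6000 N
  Ry@0 = +4148.4996 N
  Ry@2 = +1116.8304 N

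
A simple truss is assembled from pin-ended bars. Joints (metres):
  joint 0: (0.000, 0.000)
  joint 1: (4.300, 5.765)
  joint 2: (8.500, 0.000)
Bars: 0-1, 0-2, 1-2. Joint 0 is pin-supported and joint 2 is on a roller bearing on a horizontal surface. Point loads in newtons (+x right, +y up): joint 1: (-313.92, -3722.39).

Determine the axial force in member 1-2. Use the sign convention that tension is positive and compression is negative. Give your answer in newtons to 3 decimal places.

-2066.413

N=3 nodes, M=3 members, R=3 reactions → 2N=6, M+R=6
member 0 (0-1): L=7.1920, (cx,cy)=(0.5979,0.8016)
member 1 (0-2): L=8.5000, (cx,cy)=(1.0000,0.0000)
member 2 (1-2): L=7.1327, (cx,cy)=(0.5888,-0.8083)
solve A·x = −loads:
  F[0-1] = -2560.1990 N (compression)
  F[0-2] = +1216.7832 N (tension)
  F[1-2] = -2066.4128 N (compression)
  Rx@0 = +313.9200 N
  Ry@0 = +2052.2102 N
  Ry@2 = +1670.1798 N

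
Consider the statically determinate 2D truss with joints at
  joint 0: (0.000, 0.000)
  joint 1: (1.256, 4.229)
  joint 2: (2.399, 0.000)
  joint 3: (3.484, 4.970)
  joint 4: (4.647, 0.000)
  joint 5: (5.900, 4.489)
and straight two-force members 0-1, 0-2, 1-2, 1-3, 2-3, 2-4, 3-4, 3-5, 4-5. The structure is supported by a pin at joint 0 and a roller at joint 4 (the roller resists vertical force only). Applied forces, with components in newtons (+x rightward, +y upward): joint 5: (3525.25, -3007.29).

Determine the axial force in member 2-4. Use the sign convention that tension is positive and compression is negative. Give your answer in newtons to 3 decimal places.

N=6 nodes, M=9 members, R=3 reactions → 2N=12, M+R=12
member 0 (0-1): L=4.4116, (cx,cy)=(0.2847,0.9586)
member 1 (0-2): L=2.3990, (cx,cy)=(1.0000,0.0000)
member 2 (1-2): L=4.3807, (cx,cy)=(0.2609,-0.9654)
member 3 (1-3): L=2.3480, (cx,cy)=(0.9489,0.3156)
member 4 (2-3): L=5.0871, (cx,cy)=(0.2133,0.9770)
member 5 (2-4): L=2.2480, (cx,cy)=(1.0000,0.0000)
member 6 (3-4): L=5.1043, (cx,cy)=(0.2278,-0.9737)
member 7 (3-5): L=2.4634, (cx,cy)=(0.9808,-0.1953)
member 8 (4-5): L=4.6606, (cx,cy)=(0.2688,0.9632)
solve A·x = −loads:
  F[0-1] = +4398.2879 N (tension)
  F[0-2] = +2273.0324 N (tension)
  F[1-2] = -3611.4983 N (compression)
  F[1-3] = +2312.6990 N (tension)
  F[2-3] = +3568.5152 N (tension)
  F[2-4] = +569.6231 N (tension)
  F[3-4] = -5175.6131 N (compression)
  F[3-5] = +4216.0347 N (tension)
  F[4-5] = -2267.5653 N (compression)
  Rx@0 = -3525.2500 N
  Ry@0 = -4216.2646 N
  Ry@4 = +7223.5546 N

569.623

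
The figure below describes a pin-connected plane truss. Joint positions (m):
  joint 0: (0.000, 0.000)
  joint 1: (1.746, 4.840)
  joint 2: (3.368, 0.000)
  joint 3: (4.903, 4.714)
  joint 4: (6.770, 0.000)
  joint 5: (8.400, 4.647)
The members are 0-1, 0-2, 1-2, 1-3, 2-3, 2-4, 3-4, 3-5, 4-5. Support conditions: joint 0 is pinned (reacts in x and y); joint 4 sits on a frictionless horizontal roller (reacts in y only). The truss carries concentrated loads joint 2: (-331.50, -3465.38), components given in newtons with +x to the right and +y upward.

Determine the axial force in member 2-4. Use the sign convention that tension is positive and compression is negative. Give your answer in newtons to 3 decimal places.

682.793

N=6 nodes, M=9 members, R=3 reactions → 2N=12, M+R=12
member 0 (0-1): L=5.1453, (cx,cy)=(0.3393,0.9407)
member 1 (0-2): L=3.3680, (cx,cy)=(1.0000,0.0000)
member 2 (1-2): L=5.1046, (cx,cy)=(0.3178,-0.9482)
member 3 (1-3): L=3.1595, (cx,cy)=(0.9992,-0.0399)
member 4 (2-3): L=4.9576, (cx,cy)=(0.3096,0.9509)
member 5 (2-4): L=3.4020, (cx,cy)=(1.0000,0.0000)
member 6 (3-4): L=5.0703, (cx,cy)=(0.3682,-0.9297)
member 7 (3-5): L=3.4976, (cx,cy)=(0.9998,-0.0192)
member 8 (4-5): L=4.9246, (cx,cy)=(0.3310,0.9436)
solve A·x = −loads:
  F[0-1] = -1851.2364 N (compression)
  F[0-2] = +296.6963 N (tension)
  F[1-2] = +1888.2753 N (tension)
  F[1-3] = -1229.1838 N (compression)
  F[2-3] = +1761.5323 N (tension)
  F[2-4] = +682.7929 N (tension)
  F[3-4] = -1854.2765 N (compression)
  F[3-5] = +0.0000 N (tension)
  F[4-5] = -0.0000 N (compression)
  Rx@0 = +331.5000 N
  Ry@0 = +1741.3918 N
  Ry@4 = +1723.9882 N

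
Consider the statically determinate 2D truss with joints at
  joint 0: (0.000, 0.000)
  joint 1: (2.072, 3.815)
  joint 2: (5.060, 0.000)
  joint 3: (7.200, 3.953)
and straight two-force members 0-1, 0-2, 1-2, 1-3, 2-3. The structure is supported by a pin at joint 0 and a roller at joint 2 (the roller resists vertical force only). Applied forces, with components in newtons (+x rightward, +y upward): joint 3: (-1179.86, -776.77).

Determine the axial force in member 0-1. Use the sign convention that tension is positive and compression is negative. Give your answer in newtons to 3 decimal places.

-675.069

N=4 nodes, M=5 members, R=3 reactions → 2N=8, M+R=8
member 0 (0-1): L=4.3414, (cx,cy)=(0.4773,0.8788)
member 1 (0-2): L=5.0600, (cx,cy)=(1.0000,0.0000)
member 2 (1-2): L=4.8459, (cx,cy)=(0.6166,-0.7873)
member 3 (1-3): L=5.1299, (cx,cy)=(0.9996,0.0269)
member 4 (2-3): L=4.4951, (cx,cy)=(0.4761,0.8794)
solve A·x = −loads:
  F[0-1] = -675.0686 N (compression)
  F[0-2] = -857.6702 N (compression)
  F[1-2] = +727.1766 N (tension)
  F[1-3] = -770.8522 N (compression)
  F[2-3] = -859.7102 N (compression)
  Rx@0 = +1179.8600 N
  Ry@0 = +593.2211 N
  Ry@2 = +183.5489 N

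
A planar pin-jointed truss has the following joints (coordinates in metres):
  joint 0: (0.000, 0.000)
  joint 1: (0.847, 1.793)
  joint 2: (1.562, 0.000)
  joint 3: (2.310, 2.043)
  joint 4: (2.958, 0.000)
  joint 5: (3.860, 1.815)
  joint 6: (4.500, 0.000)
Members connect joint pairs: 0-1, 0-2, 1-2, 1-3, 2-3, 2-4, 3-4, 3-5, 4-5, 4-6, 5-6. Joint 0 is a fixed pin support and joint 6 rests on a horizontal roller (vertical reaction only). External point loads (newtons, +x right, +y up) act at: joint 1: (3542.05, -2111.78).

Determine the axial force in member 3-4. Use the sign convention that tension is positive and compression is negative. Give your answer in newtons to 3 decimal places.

-1676.609

N=7 nodes, M=11 members, R=3 reactions → 2N=14, M+R=14
member 0 (0-1): L=1.9830, (cx,cy)=(0.4271,0.9042)
member 1 (0-2): L=1.5620, (cx,cy)=(1.0000,0.0000)
member 2 (1-2): L=1.9303, (cx,cy)=(0.3704,-0.9289)
member 3 (1-3): L=1.4842, (cx,cy)=(0.9857,0.1684)
member 4 (2-3): L=2.1756, (cx,cy)=(0.3438,0.9390)
member 5 (2-4): L=1.3960, (cx,cy)=(1.0000,0.0000)
member 6 (3-4): L=2.1433, (cx,cy)=(0.3023,-0.9532)
member 7 (3-5): L=1.5667, (cx,cy)=(0.9894,-0.1455)
member 8 (4-5): L=2.0268, (cx,cy)=(0.4450,0.8955)
member 9 (4-6): L=1.5420, (cx,cy)=(1.0000,0.0000)
member 10 (5-6): L=1.9245, (cx,cy)=(0.3325,-0.9431)
solve A·x = −loads:
  F[0-1] = -335.0913 N (compression)
  F[0-2] = +3685.1783 N (tension)
  F[1-2] = -2457.7802 N (compression)
  F[1-3] = -2815.0183 N (compression)
  F[2-3] = +2431.1607 N (tension)
  F[2-4] = +1938.9422 N (tension)
  F[3-4] = -1676.6088 N (compression)
  F[3-5] = -1447.4515 N (compression)
  F[4-5] = +1784.6203 N (tension)
  F[4-6] = +637.8117 N (tension)
  F[5-6] = -1917.9520 N (compression)
  Rx@0 = -3542.0500 N
  Ry@0 = +302.9859 N
  Ry@6 = +1808.7941 N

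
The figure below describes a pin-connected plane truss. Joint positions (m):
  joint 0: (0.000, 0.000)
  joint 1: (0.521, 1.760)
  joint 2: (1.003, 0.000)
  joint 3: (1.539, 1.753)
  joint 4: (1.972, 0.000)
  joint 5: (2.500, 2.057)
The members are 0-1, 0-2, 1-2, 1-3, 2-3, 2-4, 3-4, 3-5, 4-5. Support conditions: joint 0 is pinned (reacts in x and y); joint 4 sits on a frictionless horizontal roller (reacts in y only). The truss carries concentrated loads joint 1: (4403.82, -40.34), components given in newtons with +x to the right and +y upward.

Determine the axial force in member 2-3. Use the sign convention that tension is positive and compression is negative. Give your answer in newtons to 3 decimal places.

4105.522

N=6 nodes, M=9 members, R=3 reactions → 2N=12, M+R=12
member 0 (0-1): L=1.8355, (cx,cy)=(0.2838,0.9589)
member 1 (0-2): L=1.0030, (cx,cy)=(1.0000,0.0000)
member 2 (1-2): L=1.8248, (cx,cy)=(0.2641,-0.9645)
member 3 (1-3): L=1.0180, (cx,cy)=(1.0000,-0.0069)
member 4 (2-3): L=1.8331, (cx,cy)=(0.2924,0.9563)
member 5 (2-4): L=0.9690, (cx,cy)=(1.0000,0.0000)
member 6 (3-4): L=1.8057, (cx,cy)=(0.2398,-0.9708)
member 7 (3-5): L=1.0079, (cx,cy)=(0.9534,0.3016)
member 8 (4-5): L=2.1237, (cx,cy)=(0.2486,0.9686)
solve A·x = −loads:
  F[0-1] = +4068.0245 N (tension)
  F[0-2] = +3249.1227 N (tension)
  F[1-2] = -4070.6659 N (compression)
  F[1-3] = -2173.9591 N (compression)
  F[2-3] = +4105.5222 N (tension)
  F[2-4] = +973.4583 N (tension)
  F[3-4] = -4059.4895 N (compression)
  F[3-5] = -0.0000 N (compression)
  F[4-5] = +0.0000 N (tension)
  Rx@0 = -4403.8200 N
  Ry@0 = -3900.7048 N
  Ry@4 = +3941.0448 N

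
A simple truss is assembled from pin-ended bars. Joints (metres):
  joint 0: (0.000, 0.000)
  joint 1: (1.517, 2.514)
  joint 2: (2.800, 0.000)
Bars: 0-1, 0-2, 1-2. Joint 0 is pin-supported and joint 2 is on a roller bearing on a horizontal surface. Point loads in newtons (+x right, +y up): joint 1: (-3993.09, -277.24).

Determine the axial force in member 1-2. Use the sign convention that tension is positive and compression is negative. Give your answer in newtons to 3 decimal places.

N=3 nodes, M=3 members, R=3 reactions → 2N=6, M+R=6
member 0 (0-1): L=2.9362, (cx,cy)=(0.5166,0.8562)
member 1 (0-2): L=2.8000, (cx,cy)=(1.0000,0.0000)
member 2 (1-2): L=2.8225, (cx,cy)=(0.4546,-0.8907)
solve A·x = −loads:
  F[0-1] = -4335.7488 N (compression)
  F[0-2] = -1753.0351 N (compression)
  F[1-2] = +3856.4871 N (tension)
  Rx@0 = +3993.0900 N
  Ry@0 = +3712.2597 N
  Ry@2 = -3435.0197 N

3856.487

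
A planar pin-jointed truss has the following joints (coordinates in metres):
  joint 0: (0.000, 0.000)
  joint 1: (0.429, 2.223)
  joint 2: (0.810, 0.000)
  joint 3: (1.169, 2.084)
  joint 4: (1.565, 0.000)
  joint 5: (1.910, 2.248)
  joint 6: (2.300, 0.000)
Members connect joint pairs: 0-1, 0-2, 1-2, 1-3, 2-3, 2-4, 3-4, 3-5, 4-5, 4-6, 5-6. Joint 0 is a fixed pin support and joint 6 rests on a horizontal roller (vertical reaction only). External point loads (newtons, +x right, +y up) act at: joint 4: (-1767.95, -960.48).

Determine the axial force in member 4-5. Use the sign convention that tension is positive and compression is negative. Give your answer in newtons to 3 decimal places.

710.724

N=7 nodes, M=11 members, R=3 reactions → 2N=14, M+R=14
member 0 (0-1): L=2.2640, (cx,cy)=(0.1895,0.9819)
member 1 (0-2): L=0.8100, (cx,cy)=(1.0000,0.0000)
member 2 (1-2): L=2.2554, (cx,cy)=(0.1689,-0.9856)
member 3 (1-3): L=0.7529, (cx,cy)=(0.9828,-0.1846)
member 4 (2-3): L=2.1147, (cx,cy)=(0.1698,0.9855)
member 5 (2-4): L=0.7550, (cx,cy)=(1.0000,0.0000)
member 6 (3-4): L=2.1213, (cx,cy)=(0.1867,-0.9824)
member 7 (3-5): L=0.7589, (cx,cy)=(0.9764,0.2161)
member 8 (4-5): L=2.2743, (cx,cy)=(0.1517,0.9884)
member 9 (4-6): L=0.7350, (cx,cy)=(1.0000,0.0000)
member 10 (5-6): L=2.2816, (cx,cy)=(0.1709,-0.9853)
solve A·x = −loads:
  F[0-1] = -312.5992 N (compression)
  F[0-2] = -1708.7167 N (compression)
  F[1-2] = +333.4343 N (tension)
  F[1-3] = -117.5803 N (compression)
  F[2-3] = -333.4830 N (compression)
  F[2-4] = -1595.7772 N (compression)
  F[3-4] = +262.5969 N (tension)
  F[3-5] = -226.5468 N (compression)
  F[4-5] = +710.7241 N (tension)
  F[4-6] = +113.3817 N (tension)
  F[5-6] = -663.3062 N (compression)
  Rx@0 = +1767.9500 N
  Ry@0 = +306.9360 N
  Ry@6 = +653.5440 N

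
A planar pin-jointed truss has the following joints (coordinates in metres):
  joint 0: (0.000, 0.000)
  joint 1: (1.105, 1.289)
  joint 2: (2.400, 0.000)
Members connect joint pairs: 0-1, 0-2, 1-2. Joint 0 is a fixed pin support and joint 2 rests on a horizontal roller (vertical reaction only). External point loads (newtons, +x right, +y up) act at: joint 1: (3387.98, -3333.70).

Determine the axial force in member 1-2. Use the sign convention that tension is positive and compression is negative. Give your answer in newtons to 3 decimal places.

-4755.060

N=3 nodes, M=3 members, R=3 reactions → 2N=6, M+R=6
member 0 (0-1): L=1.6978, (cx,cy)=(0.6508,0.7592)
member 1 (0-2): L=2.4000, (cx,cy)=(1.0000,0.0000)
member 2 (1-2): L=1.8272, (cx,cy)=(0.7087,-0.7055)
solve A·x = −loads:
  F[0-1] = +27.4213 N (tension)
  F[0-2] = +3370.1331 N (tension)
  F[1-2] = -4755.0597 N (compression)
  Rx@0 = -3387.9800 N
  Ry@0 = -20.8186 N
  Ry@2 = +3354.5186 N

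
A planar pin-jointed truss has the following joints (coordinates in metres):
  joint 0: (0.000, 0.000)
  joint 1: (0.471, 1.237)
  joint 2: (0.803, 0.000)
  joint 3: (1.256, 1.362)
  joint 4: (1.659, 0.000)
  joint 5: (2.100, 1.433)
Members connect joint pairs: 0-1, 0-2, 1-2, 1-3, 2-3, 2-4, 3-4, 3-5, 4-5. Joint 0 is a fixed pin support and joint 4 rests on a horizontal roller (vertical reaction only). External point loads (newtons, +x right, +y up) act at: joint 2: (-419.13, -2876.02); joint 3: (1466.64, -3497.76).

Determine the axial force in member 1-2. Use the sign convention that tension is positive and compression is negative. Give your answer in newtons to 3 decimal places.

1053.579

N=6 nodes, M=9 members, R=3 reactions → 2N=12, M+R=12
member 0 (0-1): L=1.3236, (cx,cy)=(0.3558,0.9345)
member 1 (0-2): L=0.8030, (cx,cy)=(1.0000,0.0000)
member 2 (1-2): L=1.2808, (cx,cy)=(0.2592,-0.9658)
member 3 (1-3): L=0.7949, (cx,cy)=(0.9876,0.1573)
member 4 (2-3): L=1.4354, (cx,cy)=(0.3156,0.9489)
member 5 (2-4): L=0.8560, (cx,cy)=(1.0000,0.0000)
member 6 (3-4): L=1.4204, (cx,cy)=(0.2837,-0.9589)
member 7 (3-5): L=0.8470, (cx,cy)=(0.9965,0.0838)
member 8 (4-5): L=1.4993, (cx,cy)=(0.2941,0.9558)
solve A·x = −loads:
  F[0-1] = -1208.6489 N (compression)
  F[0-2] = +1477.5935 N (tension)
  F[1-2] = +1053.5794 N (tension)
  F[1-3] = -712.0488 N (compression)
  F[2-3] = +1958.5504 N (tension)
  F[2-4] = +1551.7098 N (tension)
  F[3-4] = -5468.9905 N (compression)
  F[3-5] = +0.0000 N (tension)
  F[4-5] = +0.0000 N (tension)
  Rx@0 = -1047.5100 N
  Ry@0 = +1129.5399 N
  Ry@4 = +5244.2401 N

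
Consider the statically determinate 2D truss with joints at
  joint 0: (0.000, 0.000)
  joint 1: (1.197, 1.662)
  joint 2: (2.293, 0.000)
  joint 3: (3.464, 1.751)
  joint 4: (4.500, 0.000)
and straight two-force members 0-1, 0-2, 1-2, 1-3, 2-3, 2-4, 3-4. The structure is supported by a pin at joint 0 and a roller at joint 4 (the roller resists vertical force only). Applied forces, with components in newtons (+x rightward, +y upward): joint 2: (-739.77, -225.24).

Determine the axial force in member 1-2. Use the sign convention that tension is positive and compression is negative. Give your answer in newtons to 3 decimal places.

125.339

N=5 nodes, M=7 members, R=3 reactions → 2N=10, M+R=10
member 0 (0-1): L=2.0482, (cx,cy)=(0.5844,0.8115)
member 1 (0-2): L=2.2930, (cx,cy)=(1.0000,0.0000)
member 2 (1-2): L=1.9908, (cx,cy)=(0.5505,-0.8348)
member 3 (1-3): L=2.2687, (cx,cy)=(0.9992,0.0392)
member 4 (2-3): L=2.1065, (cx,cy)=(0.5559,0.8312)
member 5 (2-4): L=2.2070, (cx,cy)=(1.0000,0.0000)
member 6 (3-4): L=2.0345, (cx,cy)=(0.5092,-0.8606)
solve A·x = −loads:
  F[0-1] = -136.1360 N (compression)
  F[0-2] = -660.2093 N (compression)
  F[1-2] = +125.3385 N (tension)
  F[1-3] = -148.6765 N (compression)
  F[2-3] = +145.0890 N (tension)
  F[2-4] = +67.9064 N (tension)
  F[3-4] = -133.3565 N (compression)
  Rx@0 = +739.7700 N
  Ry@0 = +110.4677 N
  Ry@4 = +114.7723 N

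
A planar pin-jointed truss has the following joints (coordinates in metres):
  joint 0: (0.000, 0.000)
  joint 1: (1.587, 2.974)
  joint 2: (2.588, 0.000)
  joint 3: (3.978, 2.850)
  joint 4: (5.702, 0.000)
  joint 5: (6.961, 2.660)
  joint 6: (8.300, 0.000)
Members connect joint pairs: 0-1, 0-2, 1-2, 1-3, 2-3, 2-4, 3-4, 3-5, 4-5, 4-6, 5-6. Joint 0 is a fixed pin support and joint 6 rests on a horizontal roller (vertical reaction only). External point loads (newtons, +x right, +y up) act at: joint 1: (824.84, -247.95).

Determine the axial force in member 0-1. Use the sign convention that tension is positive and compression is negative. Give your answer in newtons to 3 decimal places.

N=7 nodes, M=11 members, R=3 reactions → 2N=14, M+R=14
member 0 (0-1): L=3.3709, (cx,cy)=(0.4708,0.8822)
member 1 (0-2): L=2.5880, (cx,cy)=(1.0000,0.0000)
member 2 (1-2): L=3.1379, (cx,cy)=(0.3190,-0.9478)
member 3 (1-3): L=2.3942, (cx,cy)=(0.9987,-0.0518)
member 4 (2-3): L=3.1709, (cx,cy)=(0.4384,0.8988)
member 5 (2-4): L=3.1140, (cx,cy)=(1.0000,0.0000)
member 6 (3-4): L=3.3309, (cx,cy)=(0.5176,-0.8556)
member 7 (3-5): L=2.9890, (cx,cy)=(0.9980,-0.0636)
member 8 (4-5): L=2.9429, (cx,cy)=(0.4278,0.9039)
member 9 (4-6): L=2.5980, (cx,cy)=(1.0000,0.0000)
member 10 (5-6): L=2.9780, (cx,cy)=(0.4496,-0.8932)
solve A·x = −loads:
  F[0-1] = +107.6914 N (tension)
  F[0-2] = +774.1401 N (tension)
  F[1-2] = -325.1813 N (compression)
  F[1-3] = -671.3086 N (compression)
  F[2-3] = +342.8935 N (tension)
  F[2-4] = +520.0963 N (tension)
  F[3-4] = -376.6209 N (compression)
  F[3-5] = -325.8227 N (compression)
  F[4-5] = +356.5220 N (tension)
  F[4-6] = +172.6406 N (tension)
  F[5-6] = -383.9617 N (compression)
  Rx@0 = -824.8400 N
  Ry@0 = -95.0103 N
  Ry@6 = +342.9603 N

107.691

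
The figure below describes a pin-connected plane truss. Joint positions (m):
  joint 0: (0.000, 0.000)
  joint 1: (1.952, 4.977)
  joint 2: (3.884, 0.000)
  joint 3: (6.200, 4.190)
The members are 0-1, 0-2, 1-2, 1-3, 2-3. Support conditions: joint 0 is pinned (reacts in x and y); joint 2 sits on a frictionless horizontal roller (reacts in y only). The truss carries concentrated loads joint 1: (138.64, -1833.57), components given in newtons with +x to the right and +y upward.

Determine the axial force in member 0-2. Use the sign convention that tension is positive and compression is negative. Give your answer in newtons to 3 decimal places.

426.678

N=4 nodes, M=5 members, R=3 reactions → 2N=8, M+R=8
member 0 (0-1): L=5.3461, (cx,cy)=(0.3651,0.9310)
member 1 (0-2): L=3.8840, (cx,cy)=(1.0000,0.0000)
member 2 (1-2): L=5.3388, (cx,cy)=(0.3619,-0.9322)
member 3 (1-3): L=4.3203, (cx,cy)=(0.9833,-0.1822)
member 4 (2-3): L=4.7875, (cx,cy)=(0.4838,0.8752)
solve A·x = −loads:
  F[0-1] = -788.8747 N (compression)
  F[0-2] = +426.6784 N (tension)
  F[1-2] = -1179.0711 N (compression)
  F[1-3] = -0.0000 N (tension)
  F[2-3] = -0.0000 N (tension)
  Rx@0 = -138.6400 N
  Ry@0 = +734.4094 N
  Ry@2 = +1099.1606 N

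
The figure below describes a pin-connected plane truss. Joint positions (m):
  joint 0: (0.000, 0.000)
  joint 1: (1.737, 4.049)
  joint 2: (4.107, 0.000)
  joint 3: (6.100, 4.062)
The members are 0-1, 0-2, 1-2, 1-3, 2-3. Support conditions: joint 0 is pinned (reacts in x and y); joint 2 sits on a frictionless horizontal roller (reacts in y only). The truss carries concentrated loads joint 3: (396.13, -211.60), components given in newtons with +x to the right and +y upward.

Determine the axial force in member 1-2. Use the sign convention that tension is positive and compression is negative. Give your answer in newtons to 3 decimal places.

N=4 nodes, M=5 members, R=3 reactions → 2N=8, M+R=8
member 0 (0-1): L=4.4059, (cx,cy)=(0.3942,0.9190)
member 1 (0-2): L=4.1070, (cx,cy)=(1.0000,0.0000)
member 2 (1-2): L=4.6916, (cx,cy)=(0.5052,-0.8630)
member 3 (1-3): L=4.3630, (cx,cy)=(1.0000,0.0030)
member 4 (2-3): L=4.5246, (cx,cy)=(0.4405,0.8978)
solve A·x = −loads:
  F[0-1] = +538.0526 N (tension)
  F[0-2] = +184.0038 N (tension)
  F[1-2] = -571.2221 N (compression)
  F[1-3] = +500.6847 N (tension)
  F[2-3] = -237.3591 N (compression)
  Rx@0 = -396.1300 N
  Ry@0 = -494.4726 N
  Ry@2 = +706.0726 N

-571.222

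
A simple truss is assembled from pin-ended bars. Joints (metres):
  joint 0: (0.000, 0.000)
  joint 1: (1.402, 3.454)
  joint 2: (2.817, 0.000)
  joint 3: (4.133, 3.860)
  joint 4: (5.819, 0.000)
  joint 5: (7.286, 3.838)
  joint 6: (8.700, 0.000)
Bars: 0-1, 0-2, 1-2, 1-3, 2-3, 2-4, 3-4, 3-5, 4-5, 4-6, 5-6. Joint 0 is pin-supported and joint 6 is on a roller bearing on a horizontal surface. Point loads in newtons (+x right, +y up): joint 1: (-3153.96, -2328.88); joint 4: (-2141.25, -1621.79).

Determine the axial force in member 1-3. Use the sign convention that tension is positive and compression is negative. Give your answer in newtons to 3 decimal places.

N=7 nodes, M=11 members, R=3 reactions → 2N=14, M+R=14
member 0 (0-1): L=3.7277, (cx,cy)=(0.3761,0.9266)
member 1 (0-2): L=2.8170, (cx,cy)=(1.0000,0.0000)
member 2 (1-2): L=3.7326, (cx,cy)=(0.3791,-0.9254)
member 3 (1-3): L=2.7610, (cx,cy)=(0.9891,0.1470)
member 4 (2-3): L=4.0782, (cx,cy)=(0.3227,0.9465)
member 5 (2-4): L=3.0020, (cx,cy)=(1.0000,0.0000)
member 6 (3-4): L=4.2121, (cx,cy)=(0.4003,-0.9164)
member 7 (3-5): L=3.1531, (cx,cy)=(1.0000,-0.0070)
member 8 (4-5): L=4.1088, (cx,cy)=(0.3570,0.9341)
member 9 (4-6): L=2.8810, (cx,cy)=(1.0000,0.0000)
member 10 (5-6): L=4.0902, (cx,cy)=(0.3457,-0.9383)
solve A·x = −loads:
  F[0-1] = -4039.3761 N (compression)
  F[0-2] = -3775.9861 N (compression)
  F[1-2] = +1687.8005 N (tension)
  F[1-3] = +1005.8388 N (tension)
  F[2-3] = -1650.0961 N (compression)
  F[2-4] = -2603.6788 N (compression)
  F[3-4] = +1544.0923 N (tension)
  F[3-5] = -155.6300 N (compression)
  F[4-5] = +221.3797 N (tension)
  F[4-6] = +76.5853 N (tension)
  F[5-6] = -221.5335 N (compression)
  Rx@0 = +5295.2100 N
  Ry@0 = +3742.7955 N
  Ry@6 = +207.8745 N

1005.839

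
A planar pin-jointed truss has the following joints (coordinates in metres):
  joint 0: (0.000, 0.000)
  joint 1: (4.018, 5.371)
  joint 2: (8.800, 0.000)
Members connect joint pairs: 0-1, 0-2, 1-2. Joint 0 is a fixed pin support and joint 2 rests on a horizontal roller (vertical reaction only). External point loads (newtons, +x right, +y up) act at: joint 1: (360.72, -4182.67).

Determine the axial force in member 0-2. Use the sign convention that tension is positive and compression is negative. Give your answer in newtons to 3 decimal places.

N=3 nodes, M=3 members, R=3 reactions → 2N=6, M+R=6
member 0 (0-1): L=6.7076, (cx,cy)=(0.5990,0.8007)
member 1 (0-2): L=8.8000, (cx,cy)=(1.0000,0.0000)
member 2 (1-2): L=7.1913, (cx,cy)=(0.6650,-0.7469)
solve A·x = −loads:
  F[0-1] = -2563.5749 N (compression)
  F[0-2] = +1896.3566 N (tension)
  F[1-2] = -2851.8022 N (compression)
  Rx@0 = -360.7200 N
  Ry@0 = +2052.7387 N
  Ry@2 = +2129.9313 N

1896.357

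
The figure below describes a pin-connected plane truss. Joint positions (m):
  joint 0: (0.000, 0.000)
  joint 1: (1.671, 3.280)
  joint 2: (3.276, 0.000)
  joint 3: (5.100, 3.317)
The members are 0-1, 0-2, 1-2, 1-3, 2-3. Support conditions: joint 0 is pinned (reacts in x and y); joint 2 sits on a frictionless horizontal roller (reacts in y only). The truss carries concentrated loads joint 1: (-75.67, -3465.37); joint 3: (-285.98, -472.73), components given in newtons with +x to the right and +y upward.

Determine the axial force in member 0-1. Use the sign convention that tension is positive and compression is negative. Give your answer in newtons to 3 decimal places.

-2020.008

N=4 nodes, M=5 members, R=3 reactions → 2N=8, M+R=8
member 0 (0-1): L=3.6811, (cx,cy)=(0.4539,0.8910)
member 1 (0-2): L=3.2760, (cx,cy)=(1.0000,0.0000)
member 2 (1-2): L=3.6516, (cx,cy)=(0.4395,-0.8982)
member 3 (1-3): L=3.4292, (cx,cy)=(0.9999,0.0108)
member 4 (2-3): L=3.7854, (cx,cy)=(0.4818,0.8763)
solve A·x = −loads:
  F[0-1] = -2020.0076 N (compression)
  F[0-2] = +555.3082 N (tension)
  F[1-2] = -1854.4937 N (compression)
  F[1-3] = -26.1853 N (compression)
  F[2-3] = -539.1667 N (compression)
  Rx@0 = +361.6500 N
  Ry@0 = +1799.8940 N
  Ry@2 = +2138.2060 N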